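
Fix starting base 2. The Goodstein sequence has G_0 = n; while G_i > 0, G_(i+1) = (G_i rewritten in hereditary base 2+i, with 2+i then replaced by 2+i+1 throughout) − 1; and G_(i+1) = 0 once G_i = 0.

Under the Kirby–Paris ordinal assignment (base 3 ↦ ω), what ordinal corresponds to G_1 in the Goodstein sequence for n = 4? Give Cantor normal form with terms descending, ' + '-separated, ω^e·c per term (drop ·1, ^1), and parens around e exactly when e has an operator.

ω^2·2 + ω·2 + 2

step 0: 4 = 2^2; sub 3 for 2: 3^3; = 27; G_1 = 27−1 = 26
step 1: 26 = 2·3^2 + 2·3 + 2; sub 4 for 3: 2·4^2 + 2·4 + 2; = 42; G_2 = 42−1 = 41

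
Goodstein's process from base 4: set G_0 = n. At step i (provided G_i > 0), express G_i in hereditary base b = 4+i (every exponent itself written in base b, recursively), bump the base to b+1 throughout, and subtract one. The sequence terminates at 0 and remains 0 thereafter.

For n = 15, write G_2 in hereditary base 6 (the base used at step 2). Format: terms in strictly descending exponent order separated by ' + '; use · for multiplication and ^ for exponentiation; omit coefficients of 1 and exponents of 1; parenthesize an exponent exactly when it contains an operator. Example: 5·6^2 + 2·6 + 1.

(0) 15|_4 = 3·4 + 3 ↦ 3·5 + 3|_5 = 18 ⇒ 17
(1) 17|_5 = 3·5 + 2 ↦ 3·6 + 2|_6 = 20 ⇒ 19
(2) 19|_6 = 3·6 + 1 ↦ 3·7 + 1|_7 = 22 ⇒ 21

3·6 + 1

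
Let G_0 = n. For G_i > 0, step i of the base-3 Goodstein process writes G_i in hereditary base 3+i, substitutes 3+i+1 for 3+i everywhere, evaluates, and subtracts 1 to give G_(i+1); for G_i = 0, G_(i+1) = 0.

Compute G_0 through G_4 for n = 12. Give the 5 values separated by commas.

step 0: 12 = 3^2 + 3; sub 4 for 3: 4^2 + 4; = 20; G_1 = 20−1 = 19
step 1: 19 = 4^2 + 3; sub 5 for 4: 5^2 + 3; = 28; G_2 = 28−1 = 27
step 2: 27 = 5^2 + 2; sub 6 for 5: 6^2 + 2; = 38; G_3 = 38−1 = 37
step 3: 37 = 6^2 + 1; sub 7 for 6: 7^2 + 1; = 50; G_4 = 50−1 = 49

12, 19, 27, 37, 49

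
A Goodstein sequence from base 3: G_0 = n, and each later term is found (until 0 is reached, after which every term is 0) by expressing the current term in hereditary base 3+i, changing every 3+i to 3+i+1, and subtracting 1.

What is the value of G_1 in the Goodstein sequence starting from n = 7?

8

step 0: 7 = 2·3 + 1; sub 4 for 3: 2·4 + 1; = 9; G_1 = 9−1 = 8
step 1: 8 = 2·4; sub 5 for 4: 2·5; = 10; G_2 = 10−1 = 9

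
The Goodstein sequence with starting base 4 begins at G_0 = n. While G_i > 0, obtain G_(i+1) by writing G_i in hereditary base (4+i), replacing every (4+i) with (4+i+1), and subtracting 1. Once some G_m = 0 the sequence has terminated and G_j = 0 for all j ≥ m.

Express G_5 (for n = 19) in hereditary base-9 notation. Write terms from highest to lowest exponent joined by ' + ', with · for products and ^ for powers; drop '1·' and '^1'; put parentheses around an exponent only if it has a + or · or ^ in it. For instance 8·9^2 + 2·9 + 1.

step 0: 19 = 4^2 + 3; sub 5 for 4: 5^2 + 3; = 28; G_1 = 28−1 = 27
step 1: 27 = 5^2 + 2; sub 6 for 5: 6^2 + 2; = 38; G_2 = 38−1 = 37
step 2: 37 = 6^2 + 1; sub 7 for 6: 7^2 + 1; = 50; G_3 = 50−1 = 49
step 3: 49 = 7^2; sub 8 for 7: 8^2; = 64; G_4 = 64−1 = 63
step 4: 63 = 7·8 + 7; sub 9 for 8: 7·9 + 7; = 70; G_5 = 70−1 = 69
step 5: 69 = 7·9 + 6; sub 10 for 9: 7·10 + 6; = 76; G_6 = 76−1 = 75

7·9 + 6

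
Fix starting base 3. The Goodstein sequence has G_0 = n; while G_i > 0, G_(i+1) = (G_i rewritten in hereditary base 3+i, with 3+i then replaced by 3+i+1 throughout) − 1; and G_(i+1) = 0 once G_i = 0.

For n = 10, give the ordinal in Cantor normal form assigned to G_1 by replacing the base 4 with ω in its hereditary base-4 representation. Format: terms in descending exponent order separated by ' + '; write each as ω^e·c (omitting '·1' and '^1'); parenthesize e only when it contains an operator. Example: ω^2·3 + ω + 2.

base 3: 10 = 3^2 + 1; at 4: 4^2 + 1 = 17; next = 16
base 4: 16 = 4^2; at 5: 5^2 = 25; next = 24

ω^2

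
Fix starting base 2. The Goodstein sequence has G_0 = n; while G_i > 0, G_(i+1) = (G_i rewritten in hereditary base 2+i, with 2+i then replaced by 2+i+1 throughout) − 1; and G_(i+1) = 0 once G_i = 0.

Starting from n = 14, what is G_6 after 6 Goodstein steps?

134404971

base 2: 14 = 2^(2 + 1) + 2^2 + 2; at 3: 3^(3 + 1) + 3^3 + 3 = 111; next = 110
base 3: 110 = 3^(3 + 1) + 3^3 + 2; at 4: 4^(4 + 1) + 4^4 + 2 = 1282; next = 1281
base 4: 1281 = 4^(4 + 1) + 4^4 + 1; at 5: 5^(5 + 1) + 5^5 + 1 = 18751; next = 18750
base 5: 18750 = 5^(5 + 1) + 5^5; at 6: 6^(6 + 1) + 6^6 = 326592; next = 326591
base 6: 326591 = 6^(6 + 1) + 5·6^5 + 5·6^4 + 5·6^3 + 5·6^2 + 5·6 + 5; at 7: 7^(7 + 1) + 5·7^5 + 5·7^4 + 5·7^3 + 5·7^2 + 5·7 + 5 = 5862841; next = 5862840
base 7: 5862840 = 7^(7 + 1) + 5·7^5 + 5·7^4 + 5·7^3 + 5·7^2 + 5·7 + 4; at 8: 8^(8 + 1) + 5·8^5 + 5·8^4 + 5·8^3 + 5·8^2 + 5·8 + 4 = 134404972; next = 134404971
base 8: 134404971 = 8^(8 + 1) + 5·8^5 + 5·8^4 + 5·8^3 + 5·8^2 + 5·8 + 3; at 9: 9^(9 + 1) + 5·9^5 + 5·9^4 + 5·9^3 + 5·9^2 + 5·9 + 3 = 3487116549; next = 3487116548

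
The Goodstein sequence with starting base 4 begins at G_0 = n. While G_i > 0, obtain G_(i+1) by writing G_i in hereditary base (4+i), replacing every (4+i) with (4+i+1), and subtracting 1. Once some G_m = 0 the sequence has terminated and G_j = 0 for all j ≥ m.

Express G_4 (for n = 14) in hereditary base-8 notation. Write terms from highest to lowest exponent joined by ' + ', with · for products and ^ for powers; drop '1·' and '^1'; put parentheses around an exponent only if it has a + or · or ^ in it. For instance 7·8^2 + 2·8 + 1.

[0] 14 ≡ 3·4 + 2 (base 4). Lift 5: 17. −1: 16.
[1] 16 ≡ 3·5 + 1 (base 5). Lift 6: 19. −1: 18.
[2] 18 ≡ 3·6 (base 6). Lift 7: 21. −1: 20.
[3] 20 ≡ 2·7 + 6 (base 7). Lift 8: 22. −1: 21.
[4] 21 ≡ 2·8 + 5 (base 8). Lift 9: 23. −1: 22.

2·8 + 5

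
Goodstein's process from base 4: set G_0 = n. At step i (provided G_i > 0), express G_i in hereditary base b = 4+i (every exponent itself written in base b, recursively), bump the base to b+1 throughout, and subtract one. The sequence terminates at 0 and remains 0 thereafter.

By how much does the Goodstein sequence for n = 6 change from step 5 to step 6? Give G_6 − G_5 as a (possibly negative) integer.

base 4: 6 = 4 + 2; at 5: 5 + 2 = 7; next = 6
base 5: 6 = 5 + 1; at 6: 6 + 1 = 7; next = 6
base 6: 6 = 6; at 7: 7 = 7; next = 6
base 7: 6 = 6; at 8: 6 = 6; next = 5
base 8: 5 = 5; at 9: 5 = 5; next = 4
base 9: 4 = 4; at 10: 4 = 4; next = 3

-1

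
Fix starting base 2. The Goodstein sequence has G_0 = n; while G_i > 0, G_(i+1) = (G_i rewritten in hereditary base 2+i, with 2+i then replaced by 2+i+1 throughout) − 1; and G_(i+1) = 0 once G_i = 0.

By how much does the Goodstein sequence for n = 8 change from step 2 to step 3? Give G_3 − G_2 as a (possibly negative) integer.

5757

G_0=8  [base 2] 2^(2 + 1)  →[2↦3]→  3^(3 + 1) = 81  −1 ⇒ G_1=80
G_1=80  [base 3] 2·3^3 + 2·3^2 + 2·3 + 2  →[3↦4]→  2·4^4 + 2·4^2 + 2·4 + 2 = 554  −1 ⇒ G_2=553
G_2=553  [base 4] 2·4^4 + 2·4^2 + 2·4 + 1  →[4↦5]→  2·5^5 + 2·5^2 + 2·5 + 1 = 6311  −1 ⇒ G_3=6310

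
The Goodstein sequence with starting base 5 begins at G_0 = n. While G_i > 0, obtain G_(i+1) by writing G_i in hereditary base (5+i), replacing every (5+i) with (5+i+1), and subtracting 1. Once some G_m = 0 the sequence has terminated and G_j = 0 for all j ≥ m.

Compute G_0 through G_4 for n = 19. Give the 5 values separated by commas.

19, 21, 23, 25, 27

G_0=19  [base 5] 3·5 + 4  →[5↦6]→  3·6 + 4 = 22  −1 ⇒ G_1=21
G_1=21  [base 6] 3·6 + 3  →[6↦7]→  3·7 + 3 = 24  −1 ⇒ G_2=23
G_2=23  [base 7] 3·7 + 2  →[7↦8]→  3·8 + 2 = 26  −1 ⇒ G_3=25
G_3=25  [base 8] 3·8 + 1  →[8↦9]→  3·9 + 1 = 28  −1 ⇒ G_4=27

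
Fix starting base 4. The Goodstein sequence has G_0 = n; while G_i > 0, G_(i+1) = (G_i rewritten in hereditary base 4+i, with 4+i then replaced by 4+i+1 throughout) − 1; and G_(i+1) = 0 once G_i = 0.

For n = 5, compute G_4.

3

5 —HB4→ 4 + 1 —bump→ 5 + 1 = 6 —(−1)→ 5
5 —HB5→ 5 —bump→ 6 = 6 —(−1)→ 5
5 —HB6→ 5 —bump→ 5 = 5 —(−1)→ 4
4 —HB7→ 4 —bump→ 4 = 4 —(−1)→ 3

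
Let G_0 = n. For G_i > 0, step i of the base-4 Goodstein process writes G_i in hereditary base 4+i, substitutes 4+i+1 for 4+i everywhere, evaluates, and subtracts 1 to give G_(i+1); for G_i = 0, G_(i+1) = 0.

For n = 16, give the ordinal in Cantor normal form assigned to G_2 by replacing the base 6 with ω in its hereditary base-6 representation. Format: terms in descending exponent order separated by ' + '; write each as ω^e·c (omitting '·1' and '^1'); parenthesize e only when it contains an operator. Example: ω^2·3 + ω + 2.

ω·4 + 3

i=0: 16 = 4^2 (b=4); 4→5: 5^2 = 25; 25−1 = 24
i=1: 24 = 4·5 + 4 (b=5); 5→6: 4·6 + 4 = 28; 28−1 = 27
i=2: 27 = 4·6 + 3 (b=6); 6→7: 4·7 + 3 = 31; 31−1 = 30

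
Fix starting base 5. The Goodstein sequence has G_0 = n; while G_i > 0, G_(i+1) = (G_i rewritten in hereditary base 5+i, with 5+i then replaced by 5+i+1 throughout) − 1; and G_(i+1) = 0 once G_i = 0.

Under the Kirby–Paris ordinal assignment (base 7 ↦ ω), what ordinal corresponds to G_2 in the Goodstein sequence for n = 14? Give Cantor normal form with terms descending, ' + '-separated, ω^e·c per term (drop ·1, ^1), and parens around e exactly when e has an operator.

(0) 14|_5 = 2·5 + 4 ↦ 2·6 + 4|_6 = 16 ⇒ 15
(1) 15|_6 = 2·6 + 3 ↦ 2·7 + 3|_7 = 17 ⇒ 16
(2) 16|_7 = 2·7 + 2 ↦ 2·8 + 2|_8 = 18 ⇒ 17

ω·2 + 2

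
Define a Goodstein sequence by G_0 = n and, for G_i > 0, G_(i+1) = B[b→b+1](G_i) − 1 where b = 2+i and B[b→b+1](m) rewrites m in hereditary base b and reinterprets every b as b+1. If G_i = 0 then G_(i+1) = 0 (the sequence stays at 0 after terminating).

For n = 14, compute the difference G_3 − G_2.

17469

i=0: 14 = 2^(2 + 1) + 2^2 + 2 (b=2); 2→3: 3^(3 + 1) + 3^3 + 3 = 111; 111−1 = 110
i=1: 110 = 3^(3 + 1) + 3^3 + 2 (b=3); 3→4: 4^(4 + 1) + 4^4 + 2 = 1282; 1282−1 = 1281
i=2: 1281 = 4^(4 + 1) + 4^4 + 1 (b=4); 4→5: 5^(5 + 1) + 5^5 + 1 = 18751; 18751−1 = 18750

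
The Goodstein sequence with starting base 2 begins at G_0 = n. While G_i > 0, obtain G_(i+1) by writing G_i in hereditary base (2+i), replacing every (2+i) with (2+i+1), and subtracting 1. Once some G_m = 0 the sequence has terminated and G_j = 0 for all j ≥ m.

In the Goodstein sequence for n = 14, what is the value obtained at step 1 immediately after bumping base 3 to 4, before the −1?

1282

G_0=14  [base 2] 2^(2 + 1) + 2^2 + 2  →[2↦3]→  3^(3 + 1) + 3^3 + 3 = 111  −1 ⇒ G_1=110
G_1=110  [base 3] 3^(3 + 1) + 3^3 + 2  →[3↦4]→  4^(4 + 1) + 4^4 + 2 = 1282  −1 ⇒ G_2=1281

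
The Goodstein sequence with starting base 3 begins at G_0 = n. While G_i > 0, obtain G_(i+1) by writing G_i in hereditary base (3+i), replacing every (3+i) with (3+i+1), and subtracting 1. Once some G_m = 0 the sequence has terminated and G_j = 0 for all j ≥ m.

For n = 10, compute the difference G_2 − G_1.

10 —HB3→ 3^2 + 1 —bump→ 4^2 + 1 = 17 —(−1)→ 16
16 —HB4→ 4^2 —bump→ 5^2 = 25 —(−1)→ 24

8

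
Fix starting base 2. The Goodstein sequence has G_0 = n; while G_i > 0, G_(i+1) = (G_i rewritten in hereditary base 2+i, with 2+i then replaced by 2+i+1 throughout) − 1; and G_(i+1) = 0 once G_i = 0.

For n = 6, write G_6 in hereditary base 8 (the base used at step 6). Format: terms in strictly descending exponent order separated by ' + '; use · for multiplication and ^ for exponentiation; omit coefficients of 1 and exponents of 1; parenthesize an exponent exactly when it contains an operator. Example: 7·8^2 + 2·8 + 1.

5·8^5 + 5·8^4 + 5·8^3 + 5·8^2 + 5·8 + 3

base 2: 6 = 2^2 + 2; at 3: 3^3 + 3 = 30; next = 29
base 3: 29 = 3^3 + 2; at 4: 4^4 + 2 = 258; next = 257
base 4: 257 = 4^4 + 1; at 5: 5^5 + 1 = 3126; next = 3125
base 5: 3125 = 5^5; at 6: 6^6 = 46656; next = 46655
base 6: 46655 = 5·6^5 + 5·6^4 + 5·6^3 + 5·6^2 + 5·6 + 5; at 7: 5·7^5 + 5·7^4 + 5·7^3 + 5·7^2 + 5·7 + 5 = 98040; next = 98039
base 7: 98039 = 5·7^5 + 5·7^4 + 5·7^3 + 5·7^2 + 5·7 + 4; at 8: 5·8^5 + 5·8^4 + 5·8^3 + 5·8^2 + 5·8 + 4 = 187244; next = 187243
base 8: 187243 = 5·8^5 + 5·8^4 + 5·8^3 + 5·8^2 + 5·8 + 3; at 9: 5·9^5 + 5·9^4 + 5·9^3 + 5·9^2 + 5·9 + 3 = 332148; next = 332147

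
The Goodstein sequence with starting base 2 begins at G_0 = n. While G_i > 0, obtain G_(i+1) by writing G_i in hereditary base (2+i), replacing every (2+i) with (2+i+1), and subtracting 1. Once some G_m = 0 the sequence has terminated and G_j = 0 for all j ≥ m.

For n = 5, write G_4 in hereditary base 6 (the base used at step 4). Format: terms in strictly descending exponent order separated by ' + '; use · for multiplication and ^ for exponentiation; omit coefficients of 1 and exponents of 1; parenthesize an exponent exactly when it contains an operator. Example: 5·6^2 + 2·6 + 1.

G_0 = 5. HB_2(5) = 2^2 + 1. Bump = 28. G_1 = 27.
G_1 = 27. HB_3(27) = 3^3. Bump = 256. G_2 = 255.
G_2 = 255. HB_4(255) = 3·4^3 + 3·4^2 + 3·4 + 3. Bump = 468. G_3 = 467.
G_3 = 467. HB_5(467) = 3·5^3 + 3·5^2 + 3·5 + 2. Bump = 776. G_4 = 775.

3·6^3 + 3·6^2 + 3·6 + 1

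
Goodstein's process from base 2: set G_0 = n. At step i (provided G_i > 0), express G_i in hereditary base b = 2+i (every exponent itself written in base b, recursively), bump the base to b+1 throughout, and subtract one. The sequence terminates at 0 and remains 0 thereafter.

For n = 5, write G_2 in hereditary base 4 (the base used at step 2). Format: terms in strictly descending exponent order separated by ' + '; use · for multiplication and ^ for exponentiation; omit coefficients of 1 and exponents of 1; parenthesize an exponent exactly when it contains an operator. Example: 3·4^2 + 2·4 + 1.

G_0 = 5. HB_2(5) = 2^2 + 1. Bump = 28. G_1 = 27.
G_1 = 27. HB_3(27) = 3^3. Bump = 256. G_2 = 255.
G_2 = 255. HB_4(255) = 3·4^3 + 3·4^2 + 3·4 + 3. Bump = 468. G_3 = 467.

3·4^3 + 3·4^2 + 3·4 + 3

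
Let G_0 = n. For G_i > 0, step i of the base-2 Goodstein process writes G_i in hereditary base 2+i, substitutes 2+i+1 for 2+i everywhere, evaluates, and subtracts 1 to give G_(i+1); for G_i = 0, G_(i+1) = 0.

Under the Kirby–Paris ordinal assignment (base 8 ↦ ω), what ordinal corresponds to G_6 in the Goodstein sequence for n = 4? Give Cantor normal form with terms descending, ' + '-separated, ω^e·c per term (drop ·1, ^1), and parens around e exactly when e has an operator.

ω^2·2 + ω + 3

i=0: 4 = 2^2 (b=2); 2→3: 3^3 = 27; 27−1 = 26
i=1: 26 = 2·3^2 + 2·3 + 2 (b=3); 3→4: 2·4^2 + 2·4 + 2 = 42; 42−1 = 41
i=2: 41 = 2·4^2 + 2·4 + 1 (b=4); 4→5: 2·5^2 + 2·5 + 1 = 61; 61−1 = 60
i=3: 60 = 2·5^2 + 2·5 (b=5); 5→6: 2·6^2 + 2·6 = 84; 84−1 = 83
i=4: 83 = 2·6^2 + 6 + 5 (b=6); 6→7: 2·7^2 + 7 + 5 = 110; 110−1 = 109
i=5: 109 = 2·7^2 + 7 + 4 (b=7); 7→8: 2·8^2 + 8 + 4 = 140; 140−1 = 139
i=6: 139 = 2·8^2 + 8 + 3 (b=8); 8→9: 2·9^2 + 9 + 3 = 174; 174−1 = 173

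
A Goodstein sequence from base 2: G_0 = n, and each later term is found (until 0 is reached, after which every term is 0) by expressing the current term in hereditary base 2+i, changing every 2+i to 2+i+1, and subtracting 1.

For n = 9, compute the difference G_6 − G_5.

47861573

base 2: 9 = 2^(2 + 1) + 1; at 3: 3^(3 + 1) + 1 = 82; next = 81
base 3: 81 = 3^(3 + 1); at 4: 4^(4 + 1) = 1024; next = 1023
base 4: 1023 = 3·4^4 + 3·4^3 + 3·4^2 + 3·4 + 3; at 5: 3·5^5 + 3·5^3 + 3·5^2 + 3·5 + 3 = 9843; next = 9842
base 5: 9842 = 3·5^5 + 3·5^3 + 3·5^2 + 3·5 + 2; at 6: 3·6^6 + 3·6^3 + 3·6^2 + 3·6 + 2 = 140744; next = 140743
base 6: 140743 = 3·6^6 + 3·6^3 + 3·6^2 + 3·6 + 1; at 7: 3·7^7 + 3·7^3 + 3·7^2 + 3·7 + 1 = 2471827; next = 2471826
base 7: 2471826 = 3·7^7 + 3·7^3 + 3·7^2 + 3·7; at 8: 3·8^8 + 3·8^3 + 3·8^2 + 3·8 = 50333400; next = 50333399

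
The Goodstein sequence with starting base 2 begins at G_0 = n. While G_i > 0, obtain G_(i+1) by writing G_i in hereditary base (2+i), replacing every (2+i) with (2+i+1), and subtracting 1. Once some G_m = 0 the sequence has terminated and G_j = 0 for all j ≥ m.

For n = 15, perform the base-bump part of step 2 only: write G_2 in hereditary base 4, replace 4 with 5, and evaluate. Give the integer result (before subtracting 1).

18753

(0) 15|_2 = 2^(2 + 1) + 2^2 + 2 + 1 ↦ 3^(3 + 1) + 3^3 + 3 + 1|_3 = 112 ⇒ 111
(1) 111|_3 = 3^(3 + 1) + 3^3 + 3 ↦ 4^(4 + 1) + 4^4 + 4|_4 = 1284 ⇒ 1283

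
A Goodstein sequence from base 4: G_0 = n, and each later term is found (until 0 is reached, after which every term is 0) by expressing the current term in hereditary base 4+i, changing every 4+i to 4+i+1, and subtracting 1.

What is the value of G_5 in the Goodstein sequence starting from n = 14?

22

(0) 14|_4 = 3·4 + 2 ↦ 3·5 + 2|_5 = 17 ⇒ 16
(1) 16|_5 = 3·5 + 1 ↦ 3·6 + 1|_6 = 19 ⇒ 18
(2) 18|_6 = 3·6 ↦ 3·7|_7 = 21 ⇒ 20
(3) 20|_7 = 2·7 + 6 ↦ 2·8 + 6|_8 = 22 ⇒ 21
(4) 21|_8 = 2·8 + 5 ↦ 2·9 + 5|_9 = 23 ⇒ 22
(5) 22|_9 = 2·9 + 4 ↦ 2·10 + 4|_10 = 24 ⇒ 23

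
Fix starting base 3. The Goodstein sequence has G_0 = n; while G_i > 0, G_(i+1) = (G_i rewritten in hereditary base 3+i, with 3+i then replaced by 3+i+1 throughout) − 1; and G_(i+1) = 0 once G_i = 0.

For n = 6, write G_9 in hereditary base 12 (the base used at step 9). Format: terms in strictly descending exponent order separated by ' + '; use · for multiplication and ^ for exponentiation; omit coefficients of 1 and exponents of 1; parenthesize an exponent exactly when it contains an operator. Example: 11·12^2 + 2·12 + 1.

3

G_0=6  [base 3] 2·3  →[3↦4]→  2·4 = 8  −1 ⇒ G_1=7
G_1=7  [base 4] 4 + 3  →[4↦5]→  5 + 3 = 8  −1 ⇒ G_2=7
G_2=7  [base 5] 5 + 2  →[5↦6]→  6 + 2 = 8  −1 ⇒ G_3=7
G_3=7  [base 6] 6 + 1  →[6↦7]→  7 + 1 = 8  −1 ⇒ G_4=7
G_4=7  [base 7] 7  →[7↦8]→  8 = 8  −1 ⇒ G_5=7
G_5=7  [base 8] 7  →[8↦9]→  7 = 7  −1 ⇒ G_6=6
G_6=6  [base 9] 6  →[9↦10]→  6 = 6  −1 ⇒ G_7=5
G_7=5  [base 10] 5  →[10↦11]→  5 = 5  −1 ⇒ G_8=4
G_8=4  [base 11] 4  →[11↦12]→  4 = 4  −1 ⇒ G_9=3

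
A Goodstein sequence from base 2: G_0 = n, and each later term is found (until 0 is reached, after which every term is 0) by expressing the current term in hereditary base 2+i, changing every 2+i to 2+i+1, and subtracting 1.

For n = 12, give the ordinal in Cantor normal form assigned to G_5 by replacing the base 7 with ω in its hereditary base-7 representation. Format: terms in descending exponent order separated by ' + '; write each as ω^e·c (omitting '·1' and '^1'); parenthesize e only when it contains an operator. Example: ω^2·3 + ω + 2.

ω^(ω + 1) + ω^2·2 + ω + 4

step 0: 12 = 2^(2 + 1) + 2^2; sub 3 for 2: 3^(3 + 1) + 3^3; = 108; G_1 = 108−1 = 107
step 1: 107 = 3^(3 + 1) + 2·3^2 + 2·3 + 2; sub 4 for 3: 4^(4 + 1) + 2·4^2 + 2·4 + 2; = 1066; G_2 = 1066−1 = 1065
step 2: 1065 = 4^(4 + 1) + 2·4^2 + 2·4 + 1; sub 5 for 4: 5^(5 + 1) + 2·5^2 + 2·5 + 1; = 15686; G_3 = 15686−1 = 15685
step 3: 15685 = 5^(5 + 1) + 2·5^2 + 2·5; sub 6 for 5: 6^(6 + 1) + 2·6^2 + 2·6; = 280020; G_4 = 280020−1 = 280019
step 4: 280019 = 6^(6 + 1) + 2·6^2 + 6 + 5; sub 7 for 6: 7^(7 + 1) + 2·7^2 + 7 + 5; = 5764911; G_5 = 5764911−1 = 5764910
step 5: 5764910 = 7^(7 + 1) + 2·7^2 + 7 + 4; sub 8 for 7: 8^(8 + 1) + 2·8^2 + 8 + 4; = 134217868; G_6 = 134217868−1 = 134217867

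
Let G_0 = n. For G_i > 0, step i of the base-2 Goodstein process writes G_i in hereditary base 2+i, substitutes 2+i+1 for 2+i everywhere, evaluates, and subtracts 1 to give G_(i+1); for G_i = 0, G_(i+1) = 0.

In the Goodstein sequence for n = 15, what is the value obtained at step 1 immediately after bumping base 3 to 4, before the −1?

15 —HB2→ 2^(2 + 1) + 2^2 + 2 + 1 —bump→ 3^(3 + 1) + 3^3 + 3 + 1 = 112 —(−1)→ 111
111 —HB3→ 3^(3 + 1) + 3^3 + 3 —bump→ 4^(4 + 1) + 4^4 + 4 = 1284 —(−1)→ 1283

1284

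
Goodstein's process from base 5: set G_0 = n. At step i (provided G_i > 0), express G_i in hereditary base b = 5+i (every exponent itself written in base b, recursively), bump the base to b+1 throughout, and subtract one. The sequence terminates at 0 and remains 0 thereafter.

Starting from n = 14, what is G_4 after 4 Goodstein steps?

G_0 = 14. HB_5(14) = 2·5 + 4. Bump = 16. G_1 = 15.
G_1 = 15. HB_6(15) = 2·6 + 3. Bump = 17. G_2 = 16.
G_2 = 16. HB_7(16) = 2·7 + 2. Bump = 18. G_3 = 17.
G_3 = 17. HB_8(17) = 2·8 + 1. Bump = 19. G_4 = 18.
G_4 = 18. HB_9(18) = 2·9. Bump = 20. G_5 = 19.

18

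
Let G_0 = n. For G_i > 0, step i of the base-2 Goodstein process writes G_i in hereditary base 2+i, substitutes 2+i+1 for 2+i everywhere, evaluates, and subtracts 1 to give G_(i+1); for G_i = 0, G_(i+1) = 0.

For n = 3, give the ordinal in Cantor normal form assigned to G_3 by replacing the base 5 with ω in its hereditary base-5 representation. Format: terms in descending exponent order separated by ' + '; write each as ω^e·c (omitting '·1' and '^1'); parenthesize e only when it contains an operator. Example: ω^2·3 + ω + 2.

G_0=3  [base 2] 2 + 1  →[2↦3]→  3 + 1 = 4  −1 ⇒ G_1=3
G_1=3  [base 3] 3  →[3↦4]→  4 = 4  −1 ⇒ G_2=3
G_2=3  [base 4] 3  →[4↦5]→  3 = 3  −1 ⇒ G_3=2
G_3=2  [base 5] 2  →[5↦6]→  2 = 2  −1 ⇒ G_4=1

2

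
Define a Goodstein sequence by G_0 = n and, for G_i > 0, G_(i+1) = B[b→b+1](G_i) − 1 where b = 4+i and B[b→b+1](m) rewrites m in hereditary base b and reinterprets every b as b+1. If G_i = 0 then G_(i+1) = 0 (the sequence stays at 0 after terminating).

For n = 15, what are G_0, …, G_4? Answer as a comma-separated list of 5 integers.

G_0 = 15. HB_4(15) = 3·4 + 3. Bump = 18. G_1 = 17.
G_1 = 17. HB_5(17) = 3·5 + 2. Bump = 20. G_2 = 19.
G_2 = 19. HB_6(19) = 3·6 + 1. Bump = 22. G_3 = 21.
G_3 = 21. HB_7(21) = 3·7. Bump = 24. G_4 = 23.

15, 17, 19, 21, 23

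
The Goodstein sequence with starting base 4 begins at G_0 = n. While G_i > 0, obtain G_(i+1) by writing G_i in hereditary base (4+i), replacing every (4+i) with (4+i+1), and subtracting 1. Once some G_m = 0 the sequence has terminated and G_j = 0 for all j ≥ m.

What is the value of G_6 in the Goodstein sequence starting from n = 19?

75

G_0 = 19. HB_4(19) = 4^2 + 3. Bump = 28. G_1 = 27.
G_1 = 27. HB_5(27) = 5^2 + 2. Bump = 38. G_2 = 37.
G_2 = 37. HB_6(37) = 6^2 + 1. Bump = 50. G_3 = 49.
G_3 = 49. HB_7(49) = 7^2. Bump = 64. G_4 = 63.
G_4 = 63. HB_8(63) = 7·8 + 7. Bump = 70. G_5 = 69.
G_5 = 69. HB_9(69) = 7·9 + 6. Bump = 76. G_6 = 75.
G_6 = 75. HB_10(75) = 7·10 + 5. Bump = 82. G_7 = 81.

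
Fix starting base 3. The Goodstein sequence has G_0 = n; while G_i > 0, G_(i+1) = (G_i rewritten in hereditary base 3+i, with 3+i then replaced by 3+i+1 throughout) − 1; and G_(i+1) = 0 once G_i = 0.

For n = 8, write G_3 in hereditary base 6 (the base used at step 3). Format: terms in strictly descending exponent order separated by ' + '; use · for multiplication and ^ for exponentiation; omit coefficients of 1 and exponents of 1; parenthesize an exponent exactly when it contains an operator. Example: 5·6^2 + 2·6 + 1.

6 + 5

i=0: 8 = 2·3 + 2 (b=3); 3→4: 2·4 + 2 = 10; 10−1 = 9
i=1: 9 = 2·4 + 1 (b=4); 4→5: 2·5 + 1 = 11; 11−1 = 10
i=2: 10 = 2·5 (b=5); 5→6: 2·6 = 12; 12−1 = 11
i=3: 11 = 6 + 5 (b=6); 6→7: 7 + 5 = 12; 12−1 = 11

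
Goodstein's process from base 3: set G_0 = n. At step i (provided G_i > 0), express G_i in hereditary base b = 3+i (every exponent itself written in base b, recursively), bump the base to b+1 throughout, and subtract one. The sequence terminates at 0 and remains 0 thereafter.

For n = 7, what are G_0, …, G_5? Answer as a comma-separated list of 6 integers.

(0) 7|_3 = 2·3 + 1 ↦ 2·4 + 1|_4 = 9 ⇒ 8
(1) 8|_4 = 2·4 ↦ 2·5|_5 = 10 ⇒ 9
(2) 9|_5 = 5 + 4 ↦ 6 + 4|_6 = 10 ⇒ 9
(3) 9|_6 = 6 + 3 ↦ 7 + 3|_7 = 10 ⇒ 9
(4) 9|_7 = 7 + 2 ↦ 8 + 2|_8 = 10 ⇒ 9

7, 8, 9, 9, 9, 9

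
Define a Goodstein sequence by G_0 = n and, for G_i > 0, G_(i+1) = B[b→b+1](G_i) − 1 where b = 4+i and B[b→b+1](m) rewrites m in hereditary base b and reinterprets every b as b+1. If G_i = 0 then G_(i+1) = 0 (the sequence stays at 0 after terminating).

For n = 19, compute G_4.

63

i=0: 19 = 4^2 + 3 (b=4); 4→5: 5^2 + 3 = 28; 28−1 = 27
i=1: 27 = 5^2 + 2 (b=5); 5→6: 6^2 + 2 = 38; 38−1 = 37
i=2: 37 = 6^2 + 1 (b=6); 6→7: 7^2 + 1 = 50; 50−1 = 49
i=3: 49 = 7^2 (b=7); 7→8: 8^2 = 64; 64−1 = 63
i=4: 63 = 7·8 + 7 (b=8); 8→9: 7·9 + 7 = 70; 70−1 = 69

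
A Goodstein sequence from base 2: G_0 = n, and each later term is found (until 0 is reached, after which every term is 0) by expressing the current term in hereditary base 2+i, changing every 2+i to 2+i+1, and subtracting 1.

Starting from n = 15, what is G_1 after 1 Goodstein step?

111

15 —HB2→ 2^(2 + 1) + 2^2 + 2 + 1 —bump→ 3^(3 + 1) + 3^3 + 3 + 1 = 112 —(−1)→ 111
111 —HB3→ 3^(3 + 1) + 3^3 + 3 —bump→ 4^(4 + 1) + 4^4 + 4 = 1284 —(−1)→ 1283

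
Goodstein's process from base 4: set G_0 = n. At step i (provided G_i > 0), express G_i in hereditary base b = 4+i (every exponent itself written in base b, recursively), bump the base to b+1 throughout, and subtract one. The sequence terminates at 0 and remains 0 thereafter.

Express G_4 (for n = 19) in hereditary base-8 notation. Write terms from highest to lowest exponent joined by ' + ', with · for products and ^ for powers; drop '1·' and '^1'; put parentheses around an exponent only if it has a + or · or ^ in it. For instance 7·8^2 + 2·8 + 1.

7·8 + 7

step 0: 19 = 4^2 + 3; sub 5 for 4: 5^2 + 3; = 28; G_1 = 28−1 = 27
step 1: 27 = 5^2 + 2; sub 6 for 5: 6^2 + 2; = 38; G_2 = 38−1 = 37
step 2: 37 = 6^2 + 1; sub 7 for 6: 7^2 + 1; = 50; G_3 = 50−1 = 49
step 3: 49 = 7^2; sub 8 for 7: 8^2; = 64; G_4 = 64−1 = 63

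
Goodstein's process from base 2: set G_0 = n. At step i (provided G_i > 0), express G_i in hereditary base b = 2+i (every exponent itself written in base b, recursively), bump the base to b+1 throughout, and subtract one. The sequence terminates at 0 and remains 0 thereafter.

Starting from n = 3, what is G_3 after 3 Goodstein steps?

[0] 3 ≡ 2 + 1 (base 2). Lift 3: 4. −1: 3.
[1] 3 ≡ 3 (base 3). Lift 4: 4. −1: 3.
[2] 3 ≡ 3 (base 4). Lift 5: 3. −1: 2.
[3] 2 ≡ 2 (base 5). Lift 6: 2. −1: 1.

2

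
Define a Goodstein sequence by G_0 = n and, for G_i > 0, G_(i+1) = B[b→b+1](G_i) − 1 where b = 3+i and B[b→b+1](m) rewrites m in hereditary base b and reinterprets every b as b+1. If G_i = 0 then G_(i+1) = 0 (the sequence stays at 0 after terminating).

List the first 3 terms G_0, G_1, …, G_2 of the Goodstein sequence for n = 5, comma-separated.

step 0: 5 = 3 + 2; sub 4 for 3: 4 + 2; = 6; G_1 = 6−1 = 5
step 1: 5 = 4 + 1; sub 5 for 4: 5 + 1; = 6; G_2 = 6−1 = 5

5, 5, 5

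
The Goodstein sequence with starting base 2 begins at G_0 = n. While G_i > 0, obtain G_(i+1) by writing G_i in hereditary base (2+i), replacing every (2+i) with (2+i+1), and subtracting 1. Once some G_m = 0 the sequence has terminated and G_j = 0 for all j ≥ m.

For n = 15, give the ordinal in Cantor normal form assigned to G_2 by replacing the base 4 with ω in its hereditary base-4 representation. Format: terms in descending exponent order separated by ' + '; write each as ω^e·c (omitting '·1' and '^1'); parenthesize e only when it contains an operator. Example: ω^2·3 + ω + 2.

ω^(ω + 1) + ω^ω + 3

i=0: 15 = 2^(2 + 1) + 2^2 + 2 + 1 (b=2); 2→3: 3^(3 + 1) + 3^3 + 3 + 1 = 112; 112−1 = 111
i=1: 111 = 3^(3 + 1) + 3^3 + 3 (b=3); 3→4: 4^(4 + 1) + 4^4 + 4 = 1284; 1284−1 = 1283
i=2: 1283 = 4^(4 + 1) + 4^4 + 3 (b=4); 4→5: 5^(5 + 1) + 5^5 + 3 = 18753; 18753−1 = 18752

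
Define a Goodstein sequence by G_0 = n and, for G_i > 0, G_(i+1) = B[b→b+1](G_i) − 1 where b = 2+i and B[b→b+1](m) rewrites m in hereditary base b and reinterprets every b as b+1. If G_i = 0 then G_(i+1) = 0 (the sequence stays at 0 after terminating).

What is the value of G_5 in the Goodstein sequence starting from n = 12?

[0] 12 ≡ 2^(2 + 1) + 2^2 (base 2). Lift 3: 108. −1: 107.
[1] 107 ≡ 3^(3 + 1) + 2·3^2 + 2·3 + 2 (base 3). Lift 4: 1066. −1: 1065.
[2] 1065 ≡ 4^(4 + 1) + 2·4^2 + 2·4 + 1 (base 4). Lift 5: 15686. −1: 15685.
[3] 15685 ≡ 5^(5 + 1) + 2·5^2 + 2·5 (base 5). Lift 6: 280020. −1: 280019.
[4] 280019 ≡ 6^(6 + 1) + 2·6^2 + 6 + 5 (base 6). Lift 7: 5764911. −1: 5764910.
[5] 5764910 ≡ 7^(7 + 1) + 2·7^2 + 7 + 4 (base 7). Lift 8: 134217868. −1: 134217867.

5764910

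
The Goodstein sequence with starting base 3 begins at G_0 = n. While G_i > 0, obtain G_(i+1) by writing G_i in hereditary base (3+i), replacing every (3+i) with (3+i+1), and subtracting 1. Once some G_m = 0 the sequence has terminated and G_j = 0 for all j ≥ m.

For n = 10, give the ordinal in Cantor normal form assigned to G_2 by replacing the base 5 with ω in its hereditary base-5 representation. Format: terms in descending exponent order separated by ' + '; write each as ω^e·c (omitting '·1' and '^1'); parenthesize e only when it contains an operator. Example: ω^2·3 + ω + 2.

ω·4 + 4

G_0=10  [base 3] 3^2 + 1  →[3↦4]→  4^2 + 1 = 17  −1 ⇒ G_1=16
G_1=16  [base 4] 4^2  →[4↦5]→  5^2 = 25  −1 ⇒ G_2=24
G_2=24  [base 5] 4·5 + 4  →[5↦6]→  4·6 + 4 = 28  −1 ⇒ G_3=27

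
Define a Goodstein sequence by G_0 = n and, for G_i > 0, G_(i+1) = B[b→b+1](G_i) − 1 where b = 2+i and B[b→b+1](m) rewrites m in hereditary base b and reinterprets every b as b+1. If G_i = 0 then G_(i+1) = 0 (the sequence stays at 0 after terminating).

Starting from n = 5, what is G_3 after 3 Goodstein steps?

467

i=0: 5 = 2^2 + 1 (b=2); 2→3: 3^3 + 1 = 28; 28−1 = 27
i=1: 27 = 3^3 (b=3); 3→4: 4^4 = 256; 256−1 = 255
i=2: 255 = 3·4^3 + 3·4^2 + 3·4 + 3 (b=4); 4→5: 3·5^3 + 3·5^2 + 3·5 + 3 = 468; 468−1 = 467
i=3: 467 = 3·5^3 + 3·5^2 + 3·5 + 2 (b=5); 5→6: 3·6^3 + 3·6^2 + 3·6 + 2 = 776; 776−1 = 775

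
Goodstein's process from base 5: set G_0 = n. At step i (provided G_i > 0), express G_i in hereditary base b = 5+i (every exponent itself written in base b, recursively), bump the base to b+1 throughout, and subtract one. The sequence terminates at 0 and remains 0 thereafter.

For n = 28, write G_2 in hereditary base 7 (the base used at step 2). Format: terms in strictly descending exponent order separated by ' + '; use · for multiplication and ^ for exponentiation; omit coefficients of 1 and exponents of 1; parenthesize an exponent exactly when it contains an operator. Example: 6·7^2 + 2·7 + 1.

G_0 = 28. HB_5(28) = 5^2 + 3. Bump = 39. G_1 = 38.
G_1 = 38. HB_6(38) = 6^2 + 2. Bump = 51. G_2 = 50.
G_2 = 50. HB_7(50) = 7^2 + 1. Bump = 65. G_3 = 64.

7^2 + 1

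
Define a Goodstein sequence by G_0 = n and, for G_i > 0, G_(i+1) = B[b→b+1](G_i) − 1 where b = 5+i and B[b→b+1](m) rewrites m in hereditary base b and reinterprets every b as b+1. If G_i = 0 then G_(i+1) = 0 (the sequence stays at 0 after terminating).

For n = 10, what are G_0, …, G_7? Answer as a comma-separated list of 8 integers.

step 0: 10 = 2·5; sub 6 for 5: 2·6; = 12; G_1 = 12−1 = 11
step 1: 11 = 6 + 5; sub 7 for 6: 7 + 5; = 12; G_2 = 12−1 = 11
step 2: 11 = 7 + 4; sub 8 for 7: 8 + 4; = 12; G_3 = 12−1 = 11
step 3: 11 = 8 + 3; sub 9 for 8: 9 + 3; = 12; G_4 = 12−1 = 11
step 4: 11 = 9 + 2; sub 10 for 9: 10 + 2; = 12; G_5 = 12−1 = 11
step 5: 11 = 10 + 1; sub 11 for 10: 11 + 1; = 12; G_6 = 12−1 = 11
step 6: 11 = 11; sub 12 for 11: 12; = 12; G_7 = 12−1 = 11

10, 11, 11, 11, 11, 11, 11, 11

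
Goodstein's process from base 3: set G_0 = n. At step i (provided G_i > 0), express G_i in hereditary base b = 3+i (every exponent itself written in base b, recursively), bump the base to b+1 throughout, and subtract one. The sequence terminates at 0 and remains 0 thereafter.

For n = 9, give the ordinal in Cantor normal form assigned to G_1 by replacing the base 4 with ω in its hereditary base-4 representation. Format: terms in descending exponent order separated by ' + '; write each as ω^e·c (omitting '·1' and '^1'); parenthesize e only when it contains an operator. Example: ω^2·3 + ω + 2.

[0] 9 ≡ 3^2 (base 3). Lift 4: 16. −1: 15.
[1] 15 ≡ 3·4 + 3 (base 4). Lift 5: 18. −1: 17.

ω·3 + 3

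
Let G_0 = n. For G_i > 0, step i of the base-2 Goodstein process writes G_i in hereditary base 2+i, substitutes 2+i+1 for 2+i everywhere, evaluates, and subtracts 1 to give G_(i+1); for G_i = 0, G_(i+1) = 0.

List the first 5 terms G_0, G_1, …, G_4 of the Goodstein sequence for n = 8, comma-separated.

(0) 8|_2 = 2^(2 + 1) ↦ 3^(3 + 1)|_3 = 81 ⇒ 80
(1) 80|_3 = 2·3^3 + 2·3^2 + 2·3 + 2 ↦ 2·4^4 + 2·4^2 + 2·4 + 2|_4 = 554 ⇒ 553
(2) 553|_4 = 2·4^4 + 2·4^2 + 2·4 + 1 ↦ 2·5^5 + 2·5^2 + 2·5 + 1|_5 = 6311 ⇒ 6310
(3) 6310|_5 = 2·5^5 + 2·5^2 + 2·5 ↦ 2·6^6 + 2·6^2 + 2·6|_6 = 93396 ⇒ 93395

8, 80, 553, 6310, 93395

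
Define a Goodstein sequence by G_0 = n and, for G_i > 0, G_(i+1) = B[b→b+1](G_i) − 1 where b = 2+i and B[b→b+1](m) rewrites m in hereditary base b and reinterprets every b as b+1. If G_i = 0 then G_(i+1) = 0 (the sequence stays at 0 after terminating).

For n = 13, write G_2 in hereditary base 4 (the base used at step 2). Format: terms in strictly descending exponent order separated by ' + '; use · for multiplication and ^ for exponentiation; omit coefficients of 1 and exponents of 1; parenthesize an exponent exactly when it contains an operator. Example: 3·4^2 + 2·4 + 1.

4^(4 + 1) + 3·4^3 + 3·4^2 + 3·4 + 3

(0) 13|_2 = 2^(2 + 1) + 2^2 + 1 ↦ 3^(3 + 1) + 3^3 + 1|_3 = 109 ⇒ 108
(1) 108|_3 = 3^(3 + 1) + 3^3 ↦ 4^(4 + 1) + 4^4|_4 = 1280 ⇒ 1279
(2) 1279|_4 = 4^(4 + 1) + 3·4^3 + 3·4^2 + 3·4 + 3 ↦ 5^(5 + 1) + 3·5^3 + 3·5^2 + 3·5 + 3|_5 = 16093 ⇒ 16092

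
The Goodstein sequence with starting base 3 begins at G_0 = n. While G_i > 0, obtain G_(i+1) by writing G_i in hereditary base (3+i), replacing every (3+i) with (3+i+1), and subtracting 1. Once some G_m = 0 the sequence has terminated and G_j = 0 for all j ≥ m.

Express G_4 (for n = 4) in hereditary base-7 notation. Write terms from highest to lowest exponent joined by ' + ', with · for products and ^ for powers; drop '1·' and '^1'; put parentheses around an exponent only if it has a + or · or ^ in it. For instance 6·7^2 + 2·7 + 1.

4 —HB3→ 3 + 1 —bump→ 4 + 1 = 5 —(−1)→ 4
4 —HB4→ 4 —bump→ 5 = 5 —(−1)→ 4
4 —HB5→ 4 —bump→ 4 = 4 —(−1)→ 3
3 —HB6→ 3 —bump→ 3 = 3 —(−1)→ 2
2 —HB7→ 2 —bump→ 2 = 2 —(−1)→ 1

2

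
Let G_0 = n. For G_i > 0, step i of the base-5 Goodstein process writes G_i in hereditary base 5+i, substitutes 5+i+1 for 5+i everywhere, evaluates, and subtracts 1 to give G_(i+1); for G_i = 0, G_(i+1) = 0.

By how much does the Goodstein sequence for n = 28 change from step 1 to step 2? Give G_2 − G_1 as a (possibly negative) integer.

G_0=28  [base 5] 5^2 + 3  →[5↦6]→  6^2 + 3 = 39  −1 ⇒ G_1=38
G_1=38  [base 6] 6^2 + 2  →[6↦7]→  7^2 + 2 = 51  −1 ⇒ G_2=50

12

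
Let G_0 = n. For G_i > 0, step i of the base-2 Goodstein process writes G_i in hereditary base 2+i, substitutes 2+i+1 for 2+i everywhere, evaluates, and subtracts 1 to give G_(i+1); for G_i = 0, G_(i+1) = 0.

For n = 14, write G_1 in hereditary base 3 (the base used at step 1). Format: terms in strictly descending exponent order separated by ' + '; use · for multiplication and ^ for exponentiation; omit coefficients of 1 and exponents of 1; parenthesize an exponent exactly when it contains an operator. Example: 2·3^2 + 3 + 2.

step 0: 14 = 2^(2 + 1) + 2^2 + 2; sub 3 for 2: 3^(3 + 1) + 3^3 + 3; = 111; G_1 = 111−1 = 110
step 1: 110 = 3^(3 + 1) + 3^3 + 2; sub 4 for 3: 4^(4 + 1) + 4^4 + 2; = 1282; G_2 = 1282−1 = 1281

3^(3 + 1) + 3^3 + 2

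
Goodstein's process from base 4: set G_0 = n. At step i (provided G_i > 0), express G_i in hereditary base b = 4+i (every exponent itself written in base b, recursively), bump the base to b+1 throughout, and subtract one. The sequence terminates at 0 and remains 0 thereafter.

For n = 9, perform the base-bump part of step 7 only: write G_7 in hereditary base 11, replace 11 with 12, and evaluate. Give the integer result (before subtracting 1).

12

G_0 = 9. HB_4(9) = 2·4 + 1. Bump = 11. G_1 = 10.
G_1 = 10. HB_5(10) = 2·5. Bump = 12. G_2 = 11.
G_2 = 11. HB_6(11) = 6 + 5. Bump = 12. G_3 = 11.
G_3 = 11. HB_7(11) = 7 + 4. Bump = 12. G_4 = 11.
G_4 = 11. HB_8(11) = 8 + 3. Bump = 12. G_5 = 11.
G_5 = 11. HB_9(11) = 9 + 2. Bump = 12. G_6 = 11.
G_6 = 11. HB_10(11) = 10 + 1. Bump = 12. G_7 = 11.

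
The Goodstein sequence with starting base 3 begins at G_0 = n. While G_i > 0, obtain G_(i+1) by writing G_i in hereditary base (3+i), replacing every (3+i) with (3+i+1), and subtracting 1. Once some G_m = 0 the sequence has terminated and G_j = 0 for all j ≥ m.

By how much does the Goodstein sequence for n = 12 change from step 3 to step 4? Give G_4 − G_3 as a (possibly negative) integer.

12

(0) 12|_3 = 3^2 + 3 ↦ 4^2 + 4|_4 = 20 ⇒ 19
(1) 19|_4 = 4^2 + 3 ↦ 5^2 + 3|_5 = 28 ⇒ 27
(2) 27|_5 = 5^2 + 2 ↦ 6^2 + 2|_6 = 38 ⇒ 37
(3) 37|_6 = 6^2 + 1 ↦ 7^2 + 1|_7 = 50 ⇒ 49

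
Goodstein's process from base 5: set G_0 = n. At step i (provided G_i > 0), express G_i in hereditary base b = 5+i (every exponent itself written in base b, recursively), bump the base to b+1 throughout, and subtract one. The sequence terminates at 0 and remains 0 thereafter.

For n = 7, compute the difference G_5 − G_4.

-1

base 5: 7 = 5 + 2; at 6: 6 + 2 = 8; next = 7
base 6: 7 = 6 + 1; at 7: 7 + 1 = 8; next = 7
base 7: 7 = 7; at 8: 8 = 8; next = 7
base 8: 7 = 7; at 9: 7 = 7; next = 6
base 9: 6 = 6; at 10: 6 = 6; next = 5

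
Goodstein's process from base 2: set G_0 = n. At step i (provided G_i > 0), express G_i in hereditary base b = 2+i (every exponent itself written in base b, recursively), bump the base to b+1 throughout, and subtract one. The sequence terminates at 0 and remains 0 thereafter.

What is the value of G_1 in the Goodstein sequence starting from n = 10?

83

[0] 10 ≡ 2^(2 + 1) + 2 (base 2). Lift 3: 84. −1: 83.
[1] 83 ≡ 3^(3 + 1) + 2 (base 3). Lift 4: 1026. −1: 1025.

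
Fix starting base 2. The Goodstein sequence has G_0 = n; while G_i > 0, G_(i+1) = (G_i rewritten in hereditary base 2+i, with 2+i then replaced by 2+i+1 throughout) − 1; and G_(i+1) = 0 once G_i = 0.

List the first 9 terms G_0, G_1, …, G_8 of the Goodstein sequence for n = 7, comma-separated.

7, 30, 259, 3127, 46657, 823543, 16777215, 37665879, 77777775

step 0: 7 = 2^2 + 2 + 1; sub 3 for 2: 3^3 + 3 + 1; = 31; G_1 = 31−1 = 30
step 1: 30 = 3^3 + 3; sub 4 for 3: 4^4 + 4; = 260; G_2 = 260−1 = 259
step 2: 259 = 4^4 + 3; sub 5 for 4: 5^5 + 3; = 3128; G_3 = 3128−1 = 3127
step 3: 3127 = 5^5 + 2; sub 6 for 5: 6^6 + 2; = 46658; G_4 = 46658−1 = 46657
step 4: 46657 = 6^6 + 1; sub 7 for 6: 7^7 + 1; = 823544; G_5 = 823544−1 = 823543
step 5: 823543 = 7^7; sub 8 for 7: 8^8; = 16777216; G_6 = 16777216−1 = 16777215
step 6: 16777215 = 7·8^7 + 7·8^6 + 7·8^5 + 7·8^4 + 7·8^3 + 7·8^2 + 7·8 + 7; sub 9 for 8: 7·9^7 + 7·9^6 + 7·9^5 + 7·9^4 + 7·9^3 + 7·9^2 + 7·9 + 7; = 37665880; G_7 = 37665880−1 = 37665879
step 7: 37665879 = 7·9^7 + 7·9^6 + 7·9^5 + 7·9^4 + 7·9^3 + 7·9^2 + 7·9 + 6; sub 10 for 9: 7·10^7 + 7·10^6 + 7·10^5 + 7·10^4 + 7·10^3 + 7·10^2 + 7·10 + 6; = 77777776; G_8 = 77777776−1 = 77777775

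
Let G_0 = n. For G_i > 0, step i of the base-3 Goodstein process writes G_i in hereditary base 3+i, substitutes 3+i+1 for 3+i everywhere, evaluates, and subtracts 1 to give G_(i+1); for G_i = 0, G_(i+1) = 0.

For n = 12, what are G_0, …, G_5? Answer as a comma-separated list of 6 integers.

step 0: 12 = 3^2 + 3; sub 4 for 3: 4^2 + 4; = 20; G_1 = 20−1 = 19
step 1: 19 = 4^2 + 3; sub 5 for 4: 5^2 + 3; = 28; G_2 = 28−1 = 27
step 2: 27 = 5^2 + 2; sub 6 for 5: 6^2 + 2; = 38; G_3 = 38−1 = 37
step 3: 37 = 6^2 + 1; sub 7 for 6: 7^2 + 1; = 50; G_4 = 50−1 = 49
step 4: 49 = 7^2; sub 8 for 7: 8^2; = 64; G_5 = 64−1 = 63

12, 19, 27, 37, 49, 63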